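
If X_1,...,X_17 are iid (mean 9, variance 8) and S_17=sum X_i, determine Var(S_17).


By independence, Var(S_n) = n*Var(X_1) = 17*8 = 136

136


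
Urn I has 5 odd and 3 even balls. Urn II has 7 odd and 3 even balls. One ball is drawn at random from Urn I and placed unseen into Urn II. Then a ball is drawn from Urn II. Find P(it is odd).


P(transfer odd) = 5/8; P(transfer even) = 3/8
If odd transferred: Urn II has 8 odd of 11, so P(odd|odd moved) = 8/11
If even transferred: Urn II has 7 odd of 11, so P(odd|even moved) = 7/11
By total probability: P(odd) = 5/8*8/11 + 3/8*7/11 = 61/88

61/88


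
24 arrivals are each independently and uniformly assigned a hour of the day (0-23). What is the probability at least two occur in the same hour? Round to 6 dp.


P(all different) = prod((24-i)/24 for i=0..23) = 0.000000
P(at least one match) = 1 - 0.000000 = 1.000000

1.000000


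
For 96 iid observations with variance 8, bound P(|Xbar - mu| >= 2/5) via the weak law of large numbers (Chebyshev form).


Var(Xbar) = Var(X)/n = 8/96
Chebyshev: P(|Xbar-mu| >= 2/5) <= Var(Xbar)/(2/5)^2 = (1/12)/(4/25) = 25/48

25/48


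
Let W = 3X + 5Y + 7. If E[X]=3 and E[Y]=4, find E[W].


E[3X + 5Y + 7] = 3*E[X] + 5*E[Y] + 7
= (3)*(3) + (5)*(4) + (7)
= 9 + 20 + 7 = 36

36


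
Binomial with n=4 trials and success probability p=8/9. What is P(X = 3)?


P(X=3) = C(4,3) * p^3 * (1-p)^1
= 4 * 512/729 * 1/9
= 2048/6561

2048/6561


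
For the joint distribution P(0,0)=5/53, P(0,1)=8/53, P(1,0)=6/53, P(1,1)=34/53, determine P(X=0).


P(X=0) = P(0,0)+P(0,1) = 5/53 + 8/53 = 13/53

13/53


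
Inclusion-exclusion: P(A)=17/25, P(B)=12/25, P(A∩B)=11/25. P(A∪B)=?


P(A∪B) = P(A) + P(B) - P(A∩B)
= 17/25 + 12/25 - 11/25 = 18/25

18/25


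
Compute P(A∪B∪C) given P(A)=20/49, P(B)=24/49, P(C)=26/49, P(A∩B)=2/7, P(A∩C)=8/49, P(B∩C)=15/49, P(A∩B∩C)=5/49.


P(A∪B∪C) = P(A)+P(B)+P(C) - P(AB)-P(AC)-P(BC) + P(ABC)
= 20/49+24/49+26/49 - 2/7-8/49-15/49 + 5/49
= 38/49

38/49


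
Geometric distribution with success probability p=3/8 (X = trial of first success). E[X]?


For geometric (trials until first success), E[X] = 1/p = 1/(3/8) = 8/3

8/3


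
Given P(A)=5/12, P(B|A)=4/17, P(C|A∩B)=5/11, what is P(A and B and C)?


P(A∩B∩C) = P(A) * P(B|A) * P(C|A∩B)
= 5/12 * 4/17 * 5/11
= 5/51 * 5/11 = 25/561

25/561


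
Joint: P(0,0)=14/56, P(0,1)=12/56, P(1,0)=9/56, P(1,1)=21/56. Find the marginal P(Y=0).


P(Y=0) = P(0,0)+P(1,0) = 14/56 + 9/56 = 23/56

23/56


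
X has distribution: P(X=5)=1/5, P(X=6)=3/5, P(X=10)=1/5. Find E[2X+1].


E[2X+1] = sum(g(x)*P(x))
= 11*1/5 + 13*3/5 + 21*1/5
= 71/5

71/5


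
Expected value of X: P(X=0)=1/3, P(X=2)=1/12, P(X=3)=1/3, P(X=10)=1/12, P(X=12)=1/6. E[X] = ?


E[X] = sum(x * P(x))
= 0*1/3 + 2*1/12 + 3*1/3 + 10*1/12 + 12*1/6
= 4

4


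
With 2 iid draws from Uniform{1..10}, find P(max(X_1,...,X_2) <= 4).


P(max <= 4) = P(all X_i <= 4) = (P(X_1 <= 4))^2
= (4/10)^2 = (2/5)^2 = 4/25

4/25


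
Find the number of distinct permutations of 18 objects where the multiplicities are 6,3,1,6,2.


18! = 6402373705728000
Denominator: 6!=720 * 3!=6 * 1!=1 * 6!=720 * 2!=2
Coefficient = 6402373705728000 / 6220800 = 1029188160

1029188160


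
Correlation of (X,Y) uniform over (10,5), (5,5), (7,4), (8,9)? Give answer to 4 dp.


Cov(X,Y) = 0.6250, Var(X) = 3.2500, Var(Y) = 3.6875
rho = Cov/(sqrt(VarX)*sqrt(VarY)) = 0.1805

0.1805


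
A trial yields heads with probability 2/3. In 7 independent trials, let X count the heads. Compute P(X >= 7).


P(X>=7) = P(X=7)
= 128/2187
= 128/2187

128/2187


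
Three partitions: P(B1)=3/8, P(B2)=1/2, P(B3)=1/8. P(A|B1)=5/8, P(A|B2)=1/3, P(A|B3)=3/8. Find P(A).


P(A) = P(A|B1)P(B1) + P(A|B2)P(B2) + P(A|B3)P(B3)
= 5/8*3/8 + 1/3*1/2 + 3/8*1/8
= 15/64 + 1/6 + 3/64 = 43/96

43/96


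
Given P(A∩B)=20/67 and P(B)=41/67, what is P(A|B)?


P(A|B) = P(A∩B)/P(B) = (20/67)/(41/67) = 20/41

20/41


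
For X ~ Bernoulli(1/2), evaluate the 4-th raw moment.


For Bernoulli: X in {0,1}
E[X^4] = 0^4*(1-1/2) + 1^4*1/2 = 1/2

1/2


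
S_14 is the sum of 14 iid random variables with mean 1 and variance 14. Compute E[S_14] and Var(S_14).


E[S_n] = n*mu = 14*1 = 14
Var(S_n) = n*sigma^2 = 14*14 = 196

E[S_14]=14, Var(S_14)=196


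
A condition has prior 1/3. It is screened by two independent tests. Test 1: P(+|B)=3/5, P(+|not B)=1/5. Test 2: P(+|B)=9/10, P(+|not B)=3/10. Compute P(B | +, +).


After test 1: P(+) = 3/5*1/3 + 1/5*2/3 = 1/3
P(B|+) = (1/5)/(1/3) = 3/5
After test 2 (use post1 as new prior): P(+) = 9/10*3/5 + 3/10*2/5 = 33/50
P(B|+,+) = (27/50)/(33/50) = 9/11

9/11


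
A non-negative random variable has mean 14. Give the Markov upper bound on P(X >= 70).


Markov: P(X >= a) <= E[X]/a
P(X >= 70) <= 14/70 = 1/5

1/5


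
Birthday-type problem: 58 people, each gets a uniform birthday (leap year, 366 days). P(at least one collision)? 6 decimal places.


P(all different) = prod((366-i)/366 for i=0..57) = 0.008451
P(at least one match) = 1 - 0.008451 = 0.991549

0.991549


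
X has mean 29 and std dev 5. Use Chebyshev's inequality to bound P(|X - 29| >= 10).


k = 10/5 = 2
Chebyshev: P(|X-mu| >= k*sigma) <= 1/k^2 = 1/2^2 = 1/4

1/4


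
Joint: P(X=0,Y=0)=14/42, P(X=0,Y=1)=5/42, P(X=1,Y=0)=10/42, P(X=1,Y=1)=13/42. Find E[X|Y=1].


P(Y=1) = 18/42
E[X|Y=1] = (0*5 + 1*13)/18 = 13/18

13/18


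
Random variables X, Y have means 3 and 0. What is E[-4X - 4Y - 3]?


E[-4X - 4Y - 3] = -4*E[X] - 4*E[Y] - 3
= (-4)*(3) + (-4)*(0) + (-3)
= -12 + 0 - 3 = -15

-15


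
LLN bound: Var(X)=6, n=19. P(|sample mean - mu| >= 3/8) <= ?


Var(Xbar) = Var(X)/n = 6/19
Chebyshev: P(|Xbar-mu| >= 3/8) <= Var(Xbar)/(3/8)^2 = (6/19)/(9/64) = 128/57
Bound exceeds 1, so trivial bound: 1

1


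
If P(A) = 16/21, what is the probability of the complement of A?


P(A') = 1 - P(A) = 1 - 16/21 = 5/21

5/21


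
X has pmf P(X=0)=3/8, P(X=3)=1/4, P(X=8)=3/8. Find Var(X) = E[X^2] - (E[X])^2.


E[X] = 15/4, E[X^2] = 105/4
Var(X) = E[X^2] - (E[X])^2 = 105/4 - (15/4)^2 = 195/16

195/16


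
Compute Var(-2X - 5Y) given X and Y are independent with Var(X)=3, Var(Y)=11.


Independence => Cov(X,Y)=0
Var(-2X - 5Y) = (-2)^2*Var(X) + (-5)^2*Var(Y)
= 4*3 + 25*11 = 287

287


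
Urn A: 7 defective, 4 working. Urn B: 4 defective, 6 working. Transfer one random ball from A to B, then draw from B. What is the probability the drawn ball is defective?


P(transfer defective) = 7/11; P(transfer working) = 4/11
If defective transferred: Urn II has 5 defective of 11, so P(defective|defective moved) = 5/11
If working transferred: Urn II has 4 defective of 11, so P(defective|working moved) = 4/11
By total probability: P(defective) = 7/11*5/11 + 4/11*4/11 = 51/121

51/121


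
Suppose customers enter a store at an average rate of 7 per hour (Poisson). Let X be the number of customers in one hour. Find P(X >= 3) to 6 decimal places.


P(X>=3) = 1 - P(X<=2) = 1 - (e^(-7)*7^0/0! + e^(-7)*7^1/1! + e^(-7)*7^2/2!)
≈ 1 - (0.0009118820 + 0.0063831738 + 0.0223411082)
= 1 - 0.0296361640 = 0.9703638360
≈ 0.970364

0.970364


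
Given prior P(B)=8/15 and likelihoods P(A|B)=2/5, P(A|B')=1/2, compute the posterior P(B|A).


P(A) = P(A|B)P(B) + P(A|B')P(B') = 2/5*8/15 + 1/2*7/15 = 67/150
P(B|A) = P(A|B)P(B)/P(A) = (16/75)/(67/150) = 32/67

32/67


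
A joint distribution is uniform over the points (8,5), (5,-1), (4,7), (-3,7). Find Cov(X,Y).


E[X]=7/2, E[Y]=9/2, E[XY]=21/2
Cov(X,Y) = E[XY] - E[X]E[Y] = 21/2 - 7/2*9/2 = -21/4

-21/4


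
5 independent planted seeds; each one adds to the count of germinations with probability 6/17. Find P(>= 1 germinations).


P(at least one) = 1 - P(none)
P(none) = (1 - 6/17)^5 = (11/17)^5 = 161051/1419857
P(at least one) = 1 - 161051/1419857 = 1258806/1419857

1258806/1419857


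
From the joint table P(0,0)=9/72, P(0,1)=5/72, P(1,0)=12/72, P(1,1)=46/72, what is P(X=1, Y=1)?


Read from table: P(X=1, Y=1) = 46/72 = 23/36

23/36


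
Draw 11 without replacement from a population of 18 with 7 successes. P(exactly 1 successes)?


P(X=1) = C(7,1)*C(11,10) / C(18,11)
= 7*11 / 31824
= 77/31824

77/31824


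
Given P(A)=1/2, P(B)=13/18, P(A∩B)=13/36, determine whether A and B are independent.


P(A)*P(B) = 1/2*13/18 = 13/36
P(A∩B) = 13/36, which equals P(A)P(B), so independent

Yes, A and B are independent


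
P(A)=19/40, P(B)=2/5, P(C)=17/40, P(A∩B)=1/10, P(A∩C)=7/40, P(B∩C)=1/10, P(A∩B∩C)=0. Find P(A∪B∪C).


P(A∪B∪C) = P(A)+P(B)+P(C) - P(AB)-P(AC)-P(BC) + P(ABC)
= 19/40+2/5+17/40 - 1/10-7/40-1/10 + 0
= 37/40

37/40


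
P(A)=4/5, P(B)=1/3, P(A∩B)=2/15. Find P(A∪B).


P(A∪B) = P(A) + P(B) - P(A∩B)
= 4/5 + 1/3 - 2/15 = 1

1


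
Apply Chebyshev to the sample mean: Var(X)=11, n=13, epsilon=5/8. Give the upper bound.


Var(Xbar) = Var(X)/n = 11/13
Chebyshev: P(|Xbar-mu| >= 5/8) <= Var(Xbar)/(5/8)^2 = (11/13)/(25/64) = 704/325
Bound exceeds 1, so trivial bound: 1

1


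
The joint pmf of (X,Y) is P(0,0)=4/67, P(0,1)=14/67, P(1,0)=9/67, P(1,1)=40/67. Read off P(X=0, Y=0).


Read from table: P(X=0, Y=0) = 4/67

4/67


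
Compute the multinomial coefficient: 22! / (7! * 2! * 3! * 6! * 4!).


22! = 1124000727777607680000
Denominator: 7!=5040 * 2!=2 * 3!=6 * 6!=720 * 4!=24
Coefficient = 1124000727777607680000 / 1045094400 = 1075501627200

1075501627200


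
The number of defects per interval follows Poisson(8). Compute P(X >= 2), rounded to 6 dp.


P(X>=2) = 1 - P(X<=1) = 1 - (e^(-8)*8^0/0! + e^(-8)*8^1/1!)
≈ 1 - (0.0003354626 + 0.0026837010)
= 1 - 0.0030191636 = 0.9969808364
≈ 0.996981

0.996981


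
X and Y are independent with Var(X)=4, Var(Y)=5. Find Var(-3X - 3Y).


Independence => Cov(X,Y)=0
Var(-3X - 3Y) = (-3)^2*Var(X) + (-3)^2*Var(Y)
= 9*4 + 9*5 = 81

81


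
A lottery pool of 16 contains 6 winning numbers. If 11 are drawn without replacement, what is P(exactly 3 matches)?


P(X=3) = C(6,3)*C(10,8) / C(16,11)
= 20*45 / 4368
= 900/4368 = 75/364

75/364


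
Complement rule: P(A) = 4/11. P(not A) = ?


P(A') = 1 - P(A) = 1 - 4/11 = 7/11

7/11


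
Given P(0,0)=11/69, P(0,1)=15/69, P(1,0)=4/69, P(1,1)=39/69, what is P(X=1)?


P(X=1) = P(1,0)+P(1,1) = 4/69 + 39/69 = 43/69

43/69


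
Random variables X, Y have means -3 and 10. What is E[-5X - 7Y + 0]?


E[-5X - 7Y + 0] = -5*E[X] - 7*E[Y] + 0
= (-5)*(-3) + (-7)*(10) + (0)
= 15 - 70 + 0 = -55

-55


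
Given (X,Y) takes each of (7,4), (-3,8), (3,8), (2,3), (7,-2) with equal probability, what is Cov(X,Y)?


E[X]=16/5, E[Y]=21/5, E[XY]=4
Cov(X,Y) = E[XY] - E[X]E[Y] = 4 - 16/5*21/5 = -236/25

-236/25


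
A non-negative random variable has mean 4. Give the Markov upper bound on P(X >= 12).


Markov: P(X >= a) <= E[X]/a
P(X >= 12) <= 4/12 = 1/3

1/3


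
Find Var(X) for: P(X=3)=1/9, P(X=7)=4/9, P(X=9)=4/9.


E[X] = 67/9, E[X^2] = 529/9
Var(X) = E[X^2] - (E[X])^2 = 529/9 - (67/9)^2 = 272/81

272/81


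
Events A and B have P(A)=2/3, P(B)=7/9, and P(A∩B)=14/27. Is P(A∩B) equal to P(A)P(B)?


P(A)*P(B) = 2/3*7/9 = 14/27
P(A∩B) = 14/27, which equals P(A)P(B), so independent

Yes, A and B are independent


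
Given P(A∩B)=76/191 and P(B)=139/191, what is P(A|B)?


P(A|B) = P(A∩B)/P(B) = (76/191)/(139/191) = 76/139

76/139


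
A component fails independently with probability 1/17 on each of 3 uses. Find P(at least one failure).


P(at least one) = 1 - P(none)
P(none) = (1 - 1/17)^3 = (16/17)^3 = 4096/4913
P(at least one) = 1 - 4096/4913 = 817/4913

817/4913


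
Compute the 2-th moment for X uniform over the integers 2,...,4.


E[X^2] = (1/3) * sum(x^2 for x=2..4)
= 29/3

29/3


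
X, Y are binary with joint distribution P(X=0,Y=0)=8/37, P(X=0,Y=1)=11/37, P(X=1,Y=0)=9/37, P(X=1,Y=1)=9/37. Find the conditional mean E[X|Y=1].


P(Y=1) = 20/37
E[X|Y=1] = (0*11 + 1*9)/20 = 9/20

9/20


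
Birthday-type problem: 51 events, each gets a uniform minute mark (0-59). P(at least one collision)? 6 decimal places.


P(all different) = prod((60-i)/60 for i=0..50) = 0.000000
P(at least one match) = 1 - 0.000000 = 1.000000

1.000000


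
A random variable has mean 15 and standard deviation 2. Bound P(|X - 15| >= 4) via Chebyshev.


k = 4/2 = 2
Chebyshev: P(|X-mu| >= k*sigma) <= 1/k^2 = 1/2^2 = 1/4

1/4


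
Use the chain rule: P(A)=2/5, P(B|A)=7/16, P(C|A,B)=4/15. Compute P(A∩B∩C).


P(A∩B∩C) = P(A) * P(B|A) * P(C|A∩B)
= 2/5 * 7/16 * 4/15
= 7/40 * 4/15 = 7/150

7/150


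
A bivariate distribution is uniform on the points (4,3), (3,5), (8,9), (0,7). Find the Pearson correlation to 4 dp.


Cov(X,Y) = 2.2500, Var(X) = 8.1875, Var(Y) = 5.0000
rho = Cov/(sqrt(VarX)*sqrt(VarY)) = 0.3517

0.3517


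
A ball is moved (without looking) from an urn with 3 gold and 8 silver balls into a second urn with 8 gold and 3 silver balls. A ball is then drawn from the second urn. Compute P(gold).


P(transfer gold) = 3/11; P(transfer silver) = 8/11
If gold transferred: Urn II has 9 gold of 12, so P(gold|gold moved) = 3/4
If silver transferred: Urn II has 8 gold of 12, so P(gold|silver moved) = 2/3
By total probability: P(gold) = 3/11*3/4 + 8/11*2/3 = 91/132

91/132


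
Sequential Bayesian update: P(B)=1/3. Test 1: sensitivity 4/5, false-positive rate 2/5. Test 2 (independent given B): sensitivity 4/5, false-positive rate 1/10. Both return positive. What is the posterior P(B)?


After test 1: P(+) = 4/5*1/3 + 2/5*2/3 = 8/15
P(B|+) = (4/15)/(8/15) = 1/2
After test 2 (use post1 as new prior): P(+) = 4/5*1/2 + 1/10*1/2 = 9/20
P(B|+,+) = (2/5)/(9/20) = 8/9

8/9


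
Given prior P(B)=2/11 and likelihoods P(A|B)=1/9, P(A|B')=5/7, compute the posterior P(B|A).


P(A) = P(A|B)P(B) + P(A|B')P(B') = 1/9*2/11 + 5/7*9/11 = 419/693
P(B|A) = P(A|B)P(B)/P(A) = (2/99)/(419/693) = 14/419

14/419


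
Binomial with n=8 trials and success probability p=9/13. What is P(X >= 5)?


P(X>=5) = P(X=5) + P(X=6) + P(X=7) + P(X=8)
= 211631616/815730721 + 238085568/815730721 + 153055008/815730721 + 43046721/815730721
= 645818913/815730721

645818913/815730721


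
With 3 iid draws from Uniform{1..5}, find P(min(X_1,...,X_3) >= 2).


P(min >= 2) = P(all X_i >= 2) = (P(X_1 >= 2))^3
= (4/5)^3 = 64/125

64/125


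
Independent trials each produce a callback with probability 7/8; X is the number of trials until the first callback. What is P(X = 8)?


P(X=8) = (1-p)^7 * p = (1/8)^7 * 7/8
= 1/2097152 * 7/8 = 7/16777216

7/16777216


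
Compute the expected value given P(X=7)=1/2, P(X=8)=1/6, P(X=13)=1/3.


E[X] = sum(x * P(x))
= 7*1/2 + 8*1/6 + 13*1/3
= 55/6

55/6


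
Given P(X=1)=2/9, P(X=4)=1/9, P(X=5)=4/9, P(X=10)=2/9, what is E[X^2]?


E[X^2] = sum(g(x)*P(x))
= 1*2/9 + 16*1/9 + 25*4/9 + 100*2/9
= 106/3

106/3


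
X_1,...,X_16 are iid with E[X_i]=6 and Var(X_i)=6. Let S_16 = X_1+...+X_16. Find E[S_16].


E[S_n] = n*E[X_1] = 16*6 = 96

96


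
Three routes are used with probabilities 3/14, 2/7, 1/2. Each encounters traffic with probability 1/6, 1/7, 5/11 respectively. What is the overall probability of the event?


P(A) = P(A|B1)P(B1) + P(A|B2)P(B2) + P(A|B3)P(B3)
= 1/6*3/14 + 1/7*2/7 + 5/11*1/2
= 1/28 + 2/49 + 5/22 = 655/2156

655/2156


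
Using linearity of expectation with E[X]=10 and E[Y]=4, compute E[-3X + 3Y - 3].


E[-3X + 3Y - 3] = -3*E[X] + 3*E[Y] - 3
= (-3)*(10) + (3)*(4) + (-3)
= -30 + 12 - 3 = -21

-21


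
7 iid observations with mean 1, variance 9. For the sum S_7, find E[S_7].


E[S_n] = n*E[X_1] = 7*1 = 7

7


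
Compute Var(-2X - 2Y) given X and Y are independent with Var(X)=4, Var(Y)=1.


Independence => Cov(X,Y)=0
Var(-2X - 2Y) = (-2)^2*Var(X) + (-2)^2*Var(Y)
= 4*4 + 4*1 = 20

20


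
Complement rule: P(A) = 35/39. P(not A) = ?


P(A') = 1 - P(A) = 1 - 35/39 = 4/39

4/39


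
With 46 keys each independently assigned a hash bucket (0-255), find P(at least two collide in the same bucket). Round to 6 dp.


P(all different) = prod((256-i)/256 for i=0..45) = 0.013483
P(at least one match) = 1 - 0.013483 = 0.986517

0.986517


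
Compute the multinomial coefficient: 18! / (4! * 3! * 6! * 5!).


18! = 6402373705728000
Denominator: 4!=24 * 3!=6 * 6!=720 * 5!=120
Coefficient = 6402373705728000 / 12441600 = 514594080

514594080


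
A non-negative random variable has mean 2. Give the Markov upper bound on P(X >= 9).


Markov: P(X >= a) <= E[X]/a
P(X >= 9) <= 2/9

2/9


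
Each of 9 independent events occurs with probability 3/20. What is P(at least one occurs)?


P(at least one) = 1 - P(none)
P(none) = (1 - 3/20)^9 = (17/20)^9 = 118587876497/512000000000
P(at least one) = 1 - 118587876497/512000000000 = 393412123503/512000000000

393412123503/512000000000


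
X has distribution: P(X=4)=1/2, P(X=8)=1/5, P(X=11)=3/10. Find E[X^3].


E[X^3] = sum(g(x)*P(x))
= 64*1/2 + 512*1/5 + 1331*3/10
= 5337/10

5337/10


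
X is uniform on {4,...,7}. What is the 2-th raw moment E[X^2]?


E[X^2] = (1/4) * sum(x^2 for x=4..7)
= 126/4 = 63/2

63/2


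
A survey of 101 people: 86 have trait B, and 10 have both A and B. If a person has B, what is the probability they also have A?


P(A|B) = P(A∩B)/P(B) = (10/101)/(86/101) = 10/86 = 5/43

5/43


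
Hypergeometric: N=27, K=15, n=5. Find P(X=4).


P(X=4) = C(15,4)*C(12,1) / C(27,5)
= 1365*12 / 80730
= 16380/80730 = 14/69

14/69


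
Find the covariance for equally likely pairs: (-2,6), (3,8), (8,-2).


E[X]=3, E[Y]=4, E[XY]=-4/3
Cov(X,Y) = E[XY] - E[X]E[Y] = -4/3 - 3*4 = -40/3

-40/3


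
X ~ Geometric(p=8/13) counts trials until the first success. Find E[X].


For geometric (trials until first success), E[X] = 1/p = 1/(8/13) = 13/8

13/8


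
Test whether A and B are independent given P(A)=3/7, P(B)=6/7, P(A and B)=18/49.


P(A)*P(B) = 3/7*6/7 = 18/49
P(A∩B) = 18/49, which equals P(A)P(B), so independent

Yes, A and B are independent


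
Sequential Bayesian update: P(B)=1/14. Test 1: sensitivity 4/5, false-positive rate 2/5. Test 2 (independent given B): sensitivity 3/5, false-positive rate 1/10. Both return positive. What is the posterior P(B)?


After test 1: P(+) = 4/5*1/14 + 2/5*13/14 = 3/7
P(B|+) = (2/35)/(3/7) = 2/15
After test 2 (use post1 as new prior): P(+) = 3/5*2/15 + 1/10*13/15 = 1/6
P(B|+,+) = (2/25)/(1/6) = 12/25

12/25


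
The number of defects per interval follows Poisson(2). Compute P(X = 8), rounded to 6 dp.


P(X=8) = e^(-2) * 2^8 / 8!
≈ 0.1353352832 * 256 / 40320
≈ 0.000859

0.000859


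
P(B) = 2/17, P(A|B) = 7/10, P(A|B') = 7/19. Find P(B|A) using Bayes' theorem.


P(A) = P(A|B)P(B) + P(A|B')P(B') = 7/10*2/17 + 7/19*15/17 = 658/1615
P(B|A) = P(A|B)P(B)/P(A) = (7/85)/(658/1615) = 19/94

19/94


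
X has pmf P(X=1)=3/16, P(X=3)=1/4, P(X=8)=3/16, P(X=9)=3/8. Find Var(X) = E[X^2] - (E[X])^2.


E[X] = 93/16, E[X^2] = 717/16
Var(X) = E[X^2] - (E[X])^2 = 717/16 - (93/16)^2 = 2823/256

2823/256


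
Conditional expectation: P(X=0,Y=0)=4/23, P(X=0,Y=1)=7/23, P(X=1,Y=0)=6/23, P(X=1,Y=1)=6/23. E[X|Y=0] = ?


P(Y=0) = 10/23
E[X|Y=0] = (0*4 + 1*6)/10 = 6/10 = 3/5

3/5


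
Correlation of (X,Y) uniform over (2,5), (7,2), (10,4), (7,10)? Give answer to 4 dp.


Cov(X,Y) = -0.6250, Var(X) = 8.2500, Var(Y) = 8.6875
rho = Cov/(sqrt(VarX)*sqrt(VarY)) = -0.0738

-0.0738


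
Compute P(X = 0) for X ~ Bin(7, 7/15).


P(X=0) = C(7,0) * p^0 * (1-p)^7
= 1 * 1 * 2097152/170859375
= 2097152/170859375

2097152/170859375


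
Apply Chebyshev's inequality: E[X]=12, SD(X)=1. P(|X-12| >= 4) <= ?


k = 4/1 = 4
Chebyshev: P(|X-mu| >= k*sigma) <= 1/k^2 = 1/4^2 = 1/16

1/16


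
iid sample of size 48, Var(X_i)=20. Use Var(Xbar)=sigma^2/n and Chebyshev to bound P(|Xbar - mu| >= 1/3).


Var(Xbar) = Var(X)/n = 20/48
Chebyshev: P(|Xbar-mu| >= 1/3) <= Var(Xbar)/(1/3)^2 = (5/12)/(1/9) = 15/4
Bound exceeds 1, so trivial bound: 1

1


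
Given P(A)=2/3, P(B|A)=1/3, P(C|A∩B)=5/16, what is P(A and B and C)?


P(A∩B∩C) = P(A) * P(B|A) * P(C|A∩B)
= 2/3 * 1/3 * 5/16
= 2/9 * 5/16 = 5/72

5/72


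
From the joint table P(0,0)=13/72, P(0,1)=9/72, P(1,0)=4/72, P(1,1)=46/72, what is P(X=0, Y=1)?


Read from table: P(X=0, Y=1) = 9/72 = 1/8

1/8


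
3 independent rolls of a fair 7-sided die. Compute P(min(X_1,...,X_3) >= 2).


P(min >= 2) = P(all X_i >= 2) = (P(X_1 >= 2))^3
= (6/7)^3 = 216/343

216/343


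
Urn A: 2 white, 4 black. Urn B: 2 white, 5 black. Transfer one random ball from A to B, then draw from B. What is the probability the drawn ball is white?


P(transfer white) = 2/6 = 1/3; P(transfer black) = 2/3
If white transferred: Urn II has 3 white of 8, so P(white|white moved) = 3/8
If black transferred: Urn II has 2 white of 8, so P(white|black moved) = 1/4
By total probability: P(white) = 1/3*3/8 + 2/3*1/4 = 7/24

7/24


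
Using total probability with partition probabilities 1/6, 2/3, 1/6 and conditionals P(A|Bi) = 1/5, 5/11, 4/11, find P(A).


P(A) = P(A|B1)P(B1) + P(A|B2)P(B2) + P(A|B3)P(B3)
= 1/5*1/6 + 5/11*2/3 + 4/11*1/6
= 1/30 + 10/33 + 2/33 = 131/330

131/330


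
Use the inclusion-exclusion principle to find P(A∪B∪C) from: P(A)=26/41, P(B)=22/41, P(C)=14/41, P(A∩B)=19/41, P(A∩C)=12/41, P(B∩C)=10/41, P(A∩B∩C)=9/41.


P(A∪B∪C) = P(A)+P(B)+P(C) - P(AB)-P(AC)-P(BC) + P(ABC)
= 26/41+22/41+14/41 - 19/41-12/41-10/41 + 9/41
= 30/41

30/41


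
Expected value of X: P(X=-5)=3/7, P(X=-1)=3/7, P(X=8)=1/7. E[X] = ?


E[X] = sum(x * P(x))
= -5*3/7 - 1*3/7 + 8*1/7
= -10/7

-10/7


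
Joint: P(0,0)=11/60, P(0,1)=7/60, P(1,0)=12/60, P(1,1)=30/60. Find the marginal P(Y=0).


P(Y=0) = P(0,0)+P(1,0) = 11/60 + 12/60 = 23/60

23/60


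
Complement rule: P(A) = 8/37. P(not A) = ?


P(A') = 1 - P(A) = 1 - 8/37 = 29/37

29/37


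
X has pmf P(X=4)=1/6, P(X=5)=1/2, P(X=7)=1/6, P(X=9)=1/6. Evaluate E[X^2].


E[X^2] = sum(x^2 * P(x))
= 16*1/6 + 25*1/2 + 49*1/6 + 81*1/6
= 221/6

221/6


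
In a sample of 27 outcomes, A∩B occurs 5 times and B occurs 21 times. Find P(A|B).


P(A|B) = P(A∩B)/P(B) = (5/27)/(21/27) = 5/21

5/21


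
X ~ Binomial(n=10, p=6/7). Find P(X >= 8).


P(X>=8) = P(X=8) + P(X=9) + P(X=10)
= 75582720/282475249 + 100776960/282475249 + 60466176/282475249
= 236825856/282475249

236825856/282475249


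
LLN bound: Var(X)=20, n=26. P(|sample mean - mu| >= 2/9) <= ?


Var(Xbar) = Var(X)/n = 20/26
Chebyshev: P(|Xbar-mu| >= 2/9) <= Var(Xbar)/(2/9)^2 = (10/13)/(4/81) = 405/26
Bound exceeds 1, so trivial bound: 1

1


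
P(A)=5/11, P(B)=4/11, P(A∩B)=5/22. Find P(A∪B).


P(A∪B) = P(A) + P(B) - P(A∩B)
= 5/11 + 4/11 - 5/22 = 13/22

13/22


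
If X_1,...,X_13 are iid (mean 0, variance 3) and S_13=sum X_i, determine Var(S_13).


By independence, Var(S_n) = n*Var(X_1) = 13*3 = 39

39


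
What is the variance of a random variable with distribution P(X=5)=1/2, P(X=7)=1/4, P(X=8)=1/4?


E[X] = 25/4, E[X^2] = 163/4
Var(X) = E[X^2] - (E[X])^2 = 163/4 - (25/4)^2 = 27/16

27/16


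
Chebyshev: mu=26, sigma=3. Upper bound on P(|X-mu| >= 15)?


k = 15/3 = 5
Chebyshev: P(|X-mu| >= k*sigma) <= 1/k^2 = 1/5^2 = 1/25

1/25


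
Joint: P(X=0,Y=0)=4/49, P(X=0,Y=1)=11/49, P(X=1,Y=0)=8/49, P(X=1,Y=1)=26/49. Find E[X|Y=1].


P(Y=1) = 37/49
E[X|Y=1] = (0*11 + 1*26)/37 = 26/37

26/37


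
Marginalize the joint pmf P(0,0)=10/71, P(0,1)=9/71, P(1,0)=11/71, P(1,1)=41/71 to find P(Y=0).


P(Y=0) = P(0,0)+P(1,0) = 10/71 + 11/71 = 21/71

21/71


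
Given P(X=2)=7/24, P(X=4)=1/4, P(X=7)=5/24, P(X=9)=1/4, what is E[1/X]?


E[1/X] = sum(g(x)*P(x))
= 1/2*7/24 + 1/4*1/4 + 1/7*5/24 + 1/9*1/4
= 67/252

67/252


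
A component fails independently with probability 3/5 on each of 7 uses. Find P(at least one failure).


P(at least one) = 1 - P(none)
P(none) = (1 - 3/5)^7 = (2/5)^7 = 128/78125
P(at least one) = 1 - 128/78125 = 77997/78125

77997/78125


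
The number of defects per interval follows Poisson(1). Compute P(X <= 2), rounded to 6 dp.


P(X<=2) = e^(-1)*1^0/0! + e^(-1)*1^1/1! + e^(-1)*1^2/2!
≈ 0.3678794412 + 0.3678794412 + 0.1839397206
= 0.9196986030
≈ 0.919699

0.919699


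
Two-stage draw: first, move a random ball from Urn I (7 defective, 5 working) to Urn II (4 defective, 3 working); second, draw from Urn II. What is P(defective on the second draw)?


P(transfer defective) = 7/12; P(transfer working) = 5/12
If defective transferred: Urn II has 5 defective of 8, so P(defective|defective moved) = 5/8
If working transferred: Urn II has 4 defective of 8, so P(defective|working moved) = 1/2
By total probability: P(defective) = 7/12*5/8 + 5/12*1/2 = 55/96

55/96


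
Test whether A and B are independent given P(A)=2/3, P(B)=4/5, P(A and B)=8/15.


P(A)*P(B) = 2/3*4/5 = 8/15
P(A∩B) = 8/15, which equals P(A)P(B), so independent

Yes, A and B are independent


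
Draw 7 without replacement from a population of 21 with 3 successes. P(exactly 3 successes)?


P(X=3) = C(3,3)*C(18,4) / C(21,7)
= 1*3060 / 116280
= 3060/116280 = 1/38

1/38


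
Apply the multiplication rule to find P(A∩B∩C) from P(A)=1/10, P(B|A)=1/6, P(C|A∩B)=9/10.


P(A∩B∩C) = P(A) * P(B|A) * P(C|A∩B)
= 1/10 * 1/6 * 9/10
= 1/60 * 9/10 = 3/200

3/200


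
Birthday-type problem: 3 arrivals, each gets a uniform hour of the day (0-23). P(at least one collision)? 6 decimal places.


P(all different) = prod((24-i)/24 for i=0..2) = 0.878472
P(at least one match) = 1 - 0.878472 = 0.121528

0.121528


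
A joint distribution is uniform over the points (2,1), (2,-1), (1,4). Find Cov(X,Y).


E[X]=5/3, E[Y]=4/3, E[XY]=4/3
Cov(X,Y) = E[XY] - E[X]E[Y] = 4/3 - 5/3*4/3 = -8/9

-8/9


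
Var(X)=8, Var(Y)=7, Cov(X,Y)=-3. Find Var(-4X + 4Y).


Var(-4X + 4Y) = (-4)^2*Var(X) + 4^2*Var(Y) + 2*(-4)*4*Cov(X,Y)
= 16*8 + 16*7 - 32*(-3)
= 128 + 112 + 96 = 336

336


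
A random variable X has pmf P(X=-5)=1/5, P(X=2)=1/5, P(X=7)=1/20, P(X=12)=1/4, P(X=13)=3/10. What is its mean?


E[X] = sum(x * P(x))
= -5*1/5 + 2*1/5 + 7*1/20 + 12*1/4 + 13*3/10
= 133/20

133/20


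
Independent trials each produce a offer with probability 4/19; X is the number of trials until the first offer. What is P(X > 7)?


P(X > 7) = P(first 7 trials all fail) = (1-p)^7 = (15/19)^7 = 170859375/893871739

170859375/893871739


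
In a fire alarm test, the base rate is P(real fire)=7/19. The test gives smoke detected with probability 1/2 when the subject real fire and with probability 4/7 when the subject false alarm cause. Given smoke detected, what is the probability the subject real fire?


P(A) = P(A|B)P(B) + P(A|B')P(B') = 1/2*7/19 + 4/7*12/19 = 145/266
P(B|A) = P(A|B)P(B)/P(A) = (7/38)/(145/266) = 49/145

49/145


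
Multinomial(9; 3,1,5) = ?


9! = 362880
Denominator: 3!=6 * 1!=1 * 5!=120
Coefficient = 362880 / 720 = 504

504


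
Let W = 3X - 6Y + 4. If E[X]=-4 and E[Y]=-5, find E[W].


E[3X - 6Y + 4] = 3*E[X] - 6*E[Y] + 4
= (3)*(-4) + (-6)*(-5) + (4)
= -12 + 30 + 4 = 22

22


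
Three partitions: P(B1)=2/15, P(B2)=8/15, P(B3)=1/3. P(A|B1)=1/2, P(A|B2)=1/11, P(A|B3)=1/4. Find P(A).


P(A) = P(A|B1)P(B1) + P(A|B2)P(B2) + P(A|B3)P(B3)
= 1/2*2/15 + 1/11*8/15 + 1/4*1/3
= 1/15 + 8/165 + 1/12 = 131/660

131/660


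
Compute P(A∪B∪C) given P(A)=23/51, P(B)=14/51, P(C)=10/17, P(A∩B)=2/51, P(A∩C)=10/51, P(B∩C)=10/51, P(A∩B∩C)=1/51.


P(A∪B∪C) = P(A)+P(B)+P(C) - P(AB)-P(AC)-P(BC) + P(ABC)
= 23/51+14/51+10/17 - 2/51-10/51-10/51 + 1/51
= 46/51

46/51


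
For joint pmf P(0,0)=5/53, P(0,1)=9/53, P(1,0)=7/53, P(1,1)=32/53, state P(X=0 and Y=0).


Read from table: P(X=0, Y=0) = 5/53

5/53


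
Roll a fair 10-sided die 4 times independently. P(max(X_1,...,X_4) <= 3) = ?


P(max <= 3) = P(all X_i <= 3) = (P(X_1 <= 3))^4
= (3/10)^4 = 81/10000

81/10000


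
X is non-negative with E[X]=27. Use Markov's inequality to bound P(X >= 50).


Markov: P(X >= a) <= E[X]/a
P(X >= 50) <= 27/50

27/50


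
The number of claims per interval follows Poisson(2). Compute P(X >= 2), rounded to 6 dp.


P(X>=2) = 1 - P(X<=1) = 1 - (e^(-2)*2^0/0! + e^(-2)*2^1/1!)
≈ 1 - (0.1353352832 + 0.2706705665)
= 1 - 0.4060058497 = 0.5939941503
≈ 0.593994

0.593994


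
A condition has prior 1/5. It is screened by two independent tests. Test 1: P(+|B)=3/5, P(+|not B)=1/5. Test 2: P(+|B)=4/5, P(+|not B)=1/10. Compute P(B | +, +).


After test 1: P(+) = 3/5*1/5 + 1/5*4/5 = 7/25
P(B|+) = (3/25)/(7/25) = 3/7
After test 2 (use post1 as new prior): P(+) = 4/5*3/7 + 1/10*4/7 = 2/5
P(B|+,+) = (12/35)/(2/5) = 6/7

6/7


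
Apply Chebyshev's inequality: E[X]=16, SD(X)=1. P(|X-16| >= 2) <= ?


k = 2/1 = 2
Chebyshev: P(|X-mu| >= k*sigma) <= 1/k^2 = 1/2^2 = 1/4

1/4


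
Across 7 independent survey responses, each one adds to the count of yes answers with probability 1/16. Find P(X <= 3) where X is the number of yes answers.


P(X<=3) = P(X=0) + P(X=1) + P(X=2) + P(X=3)
= 170859375/268435456 + 79734375/268435456 + 15946875/268435456 + 1771875/268435456
= 67078125/67108864

67078125/67108864


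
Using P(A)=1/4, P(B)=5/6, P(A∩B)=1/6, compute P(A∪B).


P(A∪B) = P(A) + P(B) - P(A∩B)
= 1/4 + 5/6 - 1/6 = 11/12

11/12


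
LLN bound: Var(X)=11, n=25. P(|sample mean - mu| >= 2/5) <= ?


Var(Xbar) = Var(X)/n = 11/25
Chebyshev: P(|Xbar-mu| >= 2/5) <= Var(Xbar)/(2/5)^2 = (11/25)/(4/25) = 11/4
Bound exceeds 1, so trivial bound: 1

1


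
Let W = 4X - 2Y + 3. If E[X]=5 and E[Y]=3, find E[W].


E[4X - 2Y + 3] = 4*E[X] - 2*E[Y] + 3
= (4)*(5) + (-2)*(3) + (3)
= 20 - 6 + 3 = 17

17


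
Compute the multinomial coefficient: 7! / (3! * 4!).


7! = 5040
Denominator: 3!=6 * 4!=24
Coefficient = 5040 / 144 = 35

35


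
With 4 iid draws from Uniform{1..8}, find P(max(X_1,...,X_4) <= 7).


P(max <= 7) = P(all X_i <= 7) = (P(X_1 <= 7))^4
= (7/8)^4 = 2401/4096

2401/4096


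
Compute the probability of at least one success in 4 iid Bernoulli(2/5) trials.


P(at least one) = 1 - P(none)
P(none) = (1 - 2/5)^4 = (3/5)^4 = 81/625
P(at least one) = 1 - 81/625 = 544/625

544/625


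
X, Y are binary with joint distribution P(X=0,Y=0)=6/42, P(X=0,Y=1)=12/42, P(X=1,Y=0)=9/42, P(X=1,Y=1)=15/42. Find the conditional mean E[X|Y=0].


P(Y=0) = 15/42
E[X|Y=0] = (0*6 + 1*9)/15 = 9/15 = 3/5

3/5


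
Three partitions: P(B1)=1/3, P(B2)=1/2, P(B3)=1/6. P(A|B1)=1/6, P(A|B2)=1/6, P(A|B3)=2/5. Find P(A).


P(A) = P(A|B1)P(B1) + P(A|B2)P(B2) + P(A|B3)P(B3)
= 1/6*1/3 + 1/6*1/2 + 2/5*1/6
= 1/18 + 1/12 + 1/15 = 37/180

37/180


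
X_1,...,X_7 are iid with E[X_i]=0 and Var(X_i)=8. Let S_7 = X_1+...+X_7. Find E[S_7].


E[S_n] = n*E[X_1] = 7*0 = 0

0


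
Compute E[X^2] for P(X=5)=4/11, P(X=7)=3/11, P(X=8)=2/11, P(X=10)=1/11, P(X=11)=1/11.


E[X^2] = sum(g(x)*P(x))
= 25*4/11 + 49*3/11 + 64*2/11 + 100*1/11 + 121*1/11
= 596/11

596/11


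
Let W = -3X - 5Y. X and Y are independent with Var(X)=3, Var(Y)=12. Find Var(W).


Independence => Cov(X,Y)=0
Var(-3X - 5Y) = (-3)^2*Var(X) + (-5)^2*Var(Y)
= 9*3 + 25*12 = 327

327


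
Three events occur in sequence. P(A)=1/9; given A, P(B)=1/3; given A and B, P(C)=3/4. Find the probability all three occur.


P(A∩B∩C) = P(A) * P(B|A) * P(C|A∩B)
= 1/9 * 1/3 * 3/4
= 1/27 * 3/4 = 1/36

1/36


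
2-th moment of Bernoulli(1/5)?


For Bernoulli: X in {0,1}
E[X^2] = 0^2*(1-1/5) + 1^2*1/5 = 1/5

1/5


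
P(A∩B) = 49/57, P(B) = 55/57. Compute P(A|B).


P(A|B) = P(A∩B)/P(B) = (49/57)/(55/57) = 49/55

49/55


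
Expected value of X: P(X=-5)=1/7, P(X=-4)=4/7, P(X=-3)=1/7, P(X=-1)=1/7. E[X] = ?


E[X] = sum(x * P(x))
= -5*1/7 - 4*4/7 - 3*1/7 - 1*1/7
= -25/7

-25/7


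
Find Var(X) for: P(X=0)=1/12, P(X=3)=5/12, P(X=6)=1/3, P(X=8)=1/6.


E[X] = 55/12, E[X^2] = 317/12
Var(X) = E[X^2] - (E[X])^2 = 317/12 - (55/12)^2 = 779/144

779/144


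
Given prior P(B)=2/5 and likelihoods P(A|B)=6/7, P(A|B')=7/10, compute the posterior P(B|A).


P(A) = P(A|B)P(B) + P(A|B')P(B') = 6/7*2/5 + 7/10*3/5 = 267/350
P(B|A) = P(A|B)P(B)/P(A) = (12/35)/(267/350) = 40/89

40/89


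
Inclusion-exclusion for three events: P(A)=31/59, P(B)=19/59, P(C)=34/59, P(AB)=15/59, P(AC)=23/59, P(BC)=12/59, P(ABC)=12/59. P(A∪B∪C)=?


P(A∪B∪C) = P(A)+P(B)+P(C) - P(AB)-P(AC)-P(BC) + P(ABC)
= 31/59+19/59+34/59 - 15/59-23/59-12/59 + 12/59
= 46/59

46/59


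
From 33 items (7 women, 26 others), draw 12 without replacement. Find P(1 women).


P(X=1) = C(7,1)*C(26,11) / C(33,12)
= 7*7726160 / 354817320
= 54083120/354817320 = 4522/29667

4522/29667


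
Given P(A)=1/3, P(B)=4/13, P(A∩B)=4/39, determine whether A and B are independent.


P(A)*P(B) = 1/3*4/13 = 4/39
P(A∩B) = 4/39, which equals P(A)P(B), so independent

Yes, A and B are independent


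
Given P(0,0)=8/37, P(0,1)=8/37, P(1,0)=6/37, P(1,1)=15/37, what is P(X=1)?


P(X=1) = P(1,0)+P(1,1) = 6/37 + 15/37 = 21/37

21/37


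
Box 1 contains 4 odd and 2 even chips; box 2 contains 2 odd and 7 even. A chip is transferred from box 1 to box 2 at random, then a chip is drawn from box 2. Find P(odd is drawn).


P(transfer odd) = 4/6 = 2/3; P(transfer even) = 1/3
If odd transferred: Urn II has 3 odd of 10, so P(odd|odd moved) = 3/10
If even transferred: Urn II has 2 odd of 10, so P(odd|even moved) = 1/5
By total probability: P(odd) = 2/3*3/10 + 1/3*1/5 = 4/15

4/15


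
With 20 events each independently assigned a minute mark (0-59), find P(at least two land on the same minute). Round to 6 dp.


P(all different) = prod((60-i)/60 for i=0..19) = 0.027894
P(at least one match) = 1 - 0.027894 = 0.972106

0.972106


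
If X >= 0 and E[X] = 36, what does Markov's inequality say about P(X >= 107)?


Markov: P(X >= a) <= E[X]/a
P(X >= 107) <= 36/107

36/107


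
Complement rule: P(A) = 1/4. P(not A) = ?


P(A') = 1 - P(A) = 1 - 1/4 = 3/4

3/4


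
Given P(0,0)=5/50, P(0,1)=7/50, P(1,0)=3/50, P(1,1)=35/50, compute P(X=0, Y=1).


Read from table: P(X=0, Y=1) = 7/50

7/50


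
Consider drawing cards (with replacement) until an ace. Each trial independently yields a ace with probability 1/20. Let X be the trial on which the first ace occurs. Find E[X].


For geometric (trials until first success), E[X] = 1/p = 1/(1/20) = 20

20


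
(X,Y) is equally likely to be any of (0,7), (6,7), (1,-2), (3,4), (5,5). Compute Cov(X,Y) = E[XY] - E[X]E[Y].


E[X]=3, E[Y]=21/5, E[XY]=77/5
Cov(X,Y) = E[XY] - E[X]E[Y] = 77/5 - 3*21/5 = 14/5

14/5


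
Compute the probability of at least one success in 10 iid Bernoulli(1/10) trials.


P(at least one) = 1 - P(none)
P(none) = (1 - 1/10)^10 = (9/10)^10 = 3486784401/10000000000
P(at least one) = 1 - 3486784401/10000000000 = 6513215599/10000000000

6513215599/10000000000


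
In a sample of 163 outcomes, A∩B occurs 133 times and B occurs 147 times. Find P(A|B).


P(A|B) = P(A∩B)/P(B) = (133/163)/(147/163) = 133/147 = 19/21

19/21


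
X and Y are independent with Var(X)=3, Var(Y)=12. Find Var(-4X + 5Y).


Independence => Cov(X,Y)=0
Var(-4X + 5Y) = (-4)^2*Var(X) + 5^2*Var(Y)
= 16*3 + 25*12 = 348

348


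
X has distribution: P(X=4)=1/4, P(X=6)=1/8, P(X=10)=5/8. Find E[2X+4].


E[2X+4] = sum(g(x)*P(x))
= 12*1/4 + 16*1/8 + 24*5/8
= 20

20


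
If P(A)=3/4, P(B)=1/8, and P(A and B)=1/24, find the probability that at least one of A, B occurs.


P(A∪B) = P(A) + P(B) - P(A∩B)
= 3/4 + 1/8 - 1/24 = 5/6

5/6


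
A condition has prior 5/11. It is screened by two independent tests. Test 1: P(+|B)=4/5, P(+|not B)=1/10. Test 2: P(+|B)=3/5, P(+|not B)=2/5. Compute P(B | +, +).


After test 1: P(+) = 4/5*5/11 + 1/10*6/11 = 23/55
P(B|+) = (4/11)/(23/55) = 20/23
After test 2 (use post1 as new prior): P(+) = 3/5*20/23 + 2/5*3/23 = 66/115
P(B|+,+) = (12/23)/(66/115) = 10/11

10/11


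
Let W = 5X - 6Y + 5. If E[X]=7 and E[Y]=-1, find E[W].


E[5X - 6Y + 5] = 5*E[X] - 6*E[Y] + 5
= (5)*(7) + (-6)*(-1) + (5)
= 35 + 6 + 5 = 46

46


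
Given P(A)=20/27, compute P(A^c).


P(A') = 1 - P(A) = 1 - 20/27 = 7/27

7/27


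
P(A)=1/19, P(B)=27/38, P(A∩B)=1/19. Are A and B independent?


P(A)*P(B) = 1/19*27/38 = 27/722
P(A∩B) = 1/19 != 27/722, so not independent

No, A and B are not independent


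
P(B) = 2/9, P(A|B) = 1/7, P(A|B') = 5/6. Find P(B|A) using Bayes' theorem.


P(A) = P(A|B)P(B) + P(A|B')P(B') = 1/7*2/9 + 5/6*7/9 = 257/378
P(B|A) = P(A|B)P(B)/P(A) = (2/63)/(257/378) = 12/257

12/257


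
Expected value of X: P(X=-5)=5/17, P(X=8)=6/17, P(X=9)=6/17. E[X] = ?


E[X] = sum(x * P(x))
= -5*5/17 + 8*6/17 + 9*6/17
= 77/17

77/17


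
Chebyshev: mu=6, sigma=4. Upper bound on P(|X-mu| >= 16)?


k = 16/4 = 4
Chebyshev: P(|X-mu| >= k*sigma) <= 1/k^2 = 1/4^2 = 1/16

1/16


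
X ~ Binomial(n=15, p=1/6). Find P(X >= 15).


P(X>=15) = P(X=15)
= 1/470184984576
= 1/470184984576

1/470184984576


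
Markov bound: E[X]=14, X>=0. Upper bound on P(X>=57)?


Markov: P(X >= a) <= E[X]/a
P(X >= 57) <= 14/57

14/57


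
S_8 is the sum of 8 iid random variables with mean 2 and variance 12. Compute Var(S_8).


By independence, Var(S_n) = n*Var(X_1) = 8*12 = 96

96


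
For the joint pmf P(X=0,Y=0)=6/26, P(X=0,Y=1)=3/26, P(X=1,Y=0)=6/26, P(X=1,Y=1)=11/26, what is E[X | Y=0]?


P(Y=0) = 12/26
E[X|Y=0] = (0*6 + 1*6)/12 = 6/12 = 1/2

1/2


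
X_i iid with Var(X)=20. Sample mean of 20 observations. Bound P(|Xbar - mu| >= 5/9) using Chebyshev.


Var(Xbar) = Var(X)/n = 20/20
Chebyshev: P(|Xbar-mu| >= 5/9) <= Var(Xbar)/(5/9)^2 = 1/(25/81) = 81/25
Bound exceeds 1, so trivial bound: 1

1


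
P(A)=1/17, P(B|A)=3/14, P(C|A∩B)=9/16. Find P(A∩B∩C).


P(A∩B∩C) = P(A) * P(B|A) * P(C|A∩B)
= 1/17 * 3/14 * 9/16
= 3/238 * 9/16 = 27/3808

27/3808


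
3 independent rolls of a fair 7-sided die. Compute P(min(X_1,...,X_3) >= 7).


P(min >= 7) = P(all X_i >= 7) = (P(X_1 >= 7))^3
= (1/7)^3 = 1/343

1/343


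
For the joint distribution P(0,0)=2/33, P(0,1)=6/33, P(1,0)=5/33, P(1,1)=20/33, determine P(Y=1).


P(Y=1) = P(0,1)+P(1,1) = 6/33 + 20/33 = 26/33

26/33


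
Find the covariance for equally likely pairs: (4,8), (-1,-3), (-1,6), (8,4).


E[X]=5/2, E[Y]=15/4, E[XY]=61/4
Cov(X,Y) = E[XY] - E[X]E[Y] = 61/4 - 5/2*15/4 = 47/8

47/8


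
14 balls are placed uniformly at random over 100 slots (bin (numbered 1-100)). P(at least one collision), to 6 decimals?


P(all different) = prod((100-i)/100 for i=0..13) = 0.385214
P(at least one match) = 1 - 0.385214 = 0.614786

0.614786


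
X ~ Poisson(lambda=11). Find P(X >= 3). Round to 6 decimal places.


P(X>=3) = 1 - P(X<=2) = 1 - (e^(-11)*11^0/0! + e^(-11)*11^1/1! + e^(-11)*11^2/2!)
≈ 1 - (0.0000167017 + 0.0001837187 + 0.0010104529)
= 1 - 0.0012108733 = 0.9987891267
≈ 0.998789

0.998789


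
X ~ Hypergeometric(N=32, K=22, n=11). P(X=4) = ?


P(X=4) = C(22,4)*C(10,7) / C(32,11)
= 7315*120 / 129024480
= 877800/129024480 = 7315/1075204

7315/1075204


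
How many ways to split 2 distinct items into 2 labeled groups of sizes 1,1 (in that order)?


2! = 2
Denominator: 1!=1 * 1!=1
Coefficient = 2 / 1 = 2

2


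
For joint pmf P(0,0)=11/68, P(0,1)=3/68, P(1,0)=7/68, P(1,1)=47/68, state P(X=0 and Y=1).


Read from table: P(X=0, Y=1) = 3/68

3/68


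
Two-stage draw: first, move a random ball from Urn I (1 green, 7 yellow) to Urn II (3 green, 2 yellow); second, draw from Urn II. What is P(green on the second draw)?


P(transfer green) = 1/8; P(transfer yellow) = 7/8
If green transferred: Urn II has 4 green of 6, so P(green|green moved) = 2/3
If yellow transferred: Urn II has 3 green of 6, so P(green|yellow moved) = 1/2
By total probability: P(green) = 1/8*2/3 + 7/8*1/2 = 25/48

25/48
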